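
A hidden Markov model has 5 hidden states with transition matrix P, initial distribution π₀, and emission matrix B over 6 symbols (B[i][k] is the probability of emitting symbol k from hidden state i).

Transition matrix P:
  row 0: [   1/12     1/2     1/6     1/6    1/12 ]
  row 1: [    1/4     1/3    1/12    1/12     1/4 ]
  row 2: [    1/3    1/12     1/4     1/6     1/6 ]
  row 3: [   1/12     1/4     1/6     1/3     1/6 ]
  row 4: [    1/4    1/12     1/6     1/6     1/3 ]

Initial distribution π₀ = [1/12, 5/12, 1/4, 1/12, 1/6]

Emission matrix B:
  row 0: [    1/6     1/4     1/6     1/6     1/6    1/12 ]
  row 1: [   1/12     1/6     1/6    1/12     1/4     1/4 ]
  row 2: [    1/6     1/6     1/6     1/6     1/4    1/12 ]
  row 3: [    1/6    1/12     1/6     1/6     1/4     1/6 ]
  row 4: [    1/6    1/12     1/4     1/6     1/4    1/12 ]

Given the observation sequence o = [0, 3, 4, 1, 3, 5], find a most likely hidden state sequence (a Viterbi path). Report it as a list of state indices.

path = [2, 0, 1, 1, 0, 1]

t=0: δ = [1.389e-02, 3.472e-02, 4.167e-02, 1.389e-02, 2.778e-02]  (obs o_0=0)
t=1: δ = [2.315e-03, 9.645e-04, 1.736e-03, 1.157e-03, 1.543e-03]  ψ = [2, 1, 2, 2, 4]  (obs o_1=3)
t=2: δ = [9.645e-05, 2.894e-04, 1.085e-04, 9.645e-05, 1.286e-04]  ψ = [2, 0, 2, 0, 4]  (obs o_2=4)
t=3: δ = [1.808e-05, 1.608e-05, 4.521e-06, 2.679e-06, 6.028e-06]  ψ = [1, 1, 2, 3, 1]  (obs o_3=1)
t=4: δ = [6.698e-07, 7.535e-07, 5.023e-07, 5.023e-07, 6.698e-07]  ψ = [1, 0, 0, 0, 1]  (obs o_4=3)
t=5: δ = [1.570e-08, 8.372e-08, 1.047e-08, 2.791e-08, 1.861e-08]  ψ = [1, 0, 2, 3, 4]  (obs o_5=5)
backtrack: best end state = 1; path = [2, 0, 1, 1, 0, 1]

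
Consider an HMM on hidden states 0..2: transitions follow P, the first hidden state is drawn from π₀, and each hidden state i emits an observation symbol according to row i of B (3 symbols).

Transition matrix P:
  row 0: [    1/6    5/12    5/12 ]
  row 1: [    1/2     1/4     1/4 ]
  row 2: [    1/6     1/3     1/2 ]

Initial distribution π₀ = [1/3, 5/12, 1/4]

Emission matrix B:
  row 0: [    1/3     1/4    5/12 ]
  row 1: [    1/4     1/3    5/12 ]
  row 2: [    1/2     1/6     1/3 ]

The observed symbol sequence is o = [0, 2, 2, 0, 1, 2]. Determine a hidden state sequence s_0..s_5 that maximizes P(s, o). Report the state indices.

path = [2, 2, 2, 2, 1, 0]

t=0: δ = [1.111e-01, 1.042e-01, 1.250e-01]  (obs o_0=0)
t=1: δ = [2.170e-02, 1.929e-02, 2.083e-02]  ψ = [1, 0, 2]  (obs o_1=2)
t=2: δ = [4.019e-03, 3.768e-03, 3.472e-03]  ψ = [1, 0, 2]  (obs o_2=2)
t=3: δ = [6.279e-04, 4.186e-04, 8.681e-04]  ψ = [1, 0, 2]  (obs o_3=0)
t=4: δ = [5.233e-05, 9.645e-05, 7.234e-05]  ψ = [1, 2, 2]  (obs o_4=1)
t=5: δ = [2.009e-05, 1.005e-05, 1.206e-05]  ψ = [1, 1, 2]  (obs o_5=2)
backtrack: best end state = 0; path = [2, 2, 2, 2, 1, 0]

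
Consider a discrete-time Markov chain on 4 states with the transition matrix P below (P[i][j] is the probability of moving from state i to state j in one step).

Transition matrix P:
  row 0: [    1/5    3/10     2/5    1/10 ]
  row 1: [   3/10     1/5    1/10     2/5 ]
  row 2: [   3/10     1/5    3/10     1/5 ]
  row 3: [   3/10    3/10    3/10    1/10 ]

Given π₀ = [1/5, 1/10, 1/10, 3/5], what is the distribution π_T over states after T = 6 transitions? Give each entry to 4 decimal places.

t=0: π = [0.2000, 0.1000, 0.1000, 0.6000]
t=1: π = [0.2800, 0.2800, 0.3000, 0.1400]
t=2: π = [0.2720, 0.2420, 0.2720, 0.2140]
t=3: π = [0.2728, 0.2486, 0.2788, 0.1998]
t=4: π = [0.2727, 0.2473, 0.2776, 0.2025]
t=5: π = [0.2727, 0.2475, 0.2778, 0.2019]
t=6: π = [0.2727, 0.2475, 0.2778, 0.2020]

π = [0.2727, 0.2475, 0.2778, 0.2020]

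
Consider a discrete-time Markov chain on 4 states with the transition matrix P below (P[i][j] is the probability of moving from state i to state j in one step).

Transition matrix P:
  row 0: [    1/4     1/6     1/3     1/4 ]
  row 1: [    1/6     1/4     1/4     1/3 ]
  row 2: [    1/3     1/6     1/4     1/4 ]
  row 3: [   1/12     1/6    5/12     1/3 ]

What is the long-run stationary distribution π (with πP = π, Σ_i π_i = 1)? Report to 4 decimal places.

π = [0.2130, 0.1818, 0.3160, 0.2893]

Balance equations π_j = Σ_i π_i·P[i][j]:
  π_0 = 1/4·π_0 + 1/6·π_1 + 1/3·π_2 + 1/12·π_3
  π_1 = 1/6·π_0 + 1/4·π_1 + 1/6·π_2 + 1/6·π_3
  π_2 = 1/3·π_0 + 1/4·π_1 + 1/4·π_2 + 5/12·π_3
  normalize: π_0 + π_1 + π_2 + π_3 = 1
Solving the linear system gives exactly π = [335/1573, 2/11, 497/1573, 35/121].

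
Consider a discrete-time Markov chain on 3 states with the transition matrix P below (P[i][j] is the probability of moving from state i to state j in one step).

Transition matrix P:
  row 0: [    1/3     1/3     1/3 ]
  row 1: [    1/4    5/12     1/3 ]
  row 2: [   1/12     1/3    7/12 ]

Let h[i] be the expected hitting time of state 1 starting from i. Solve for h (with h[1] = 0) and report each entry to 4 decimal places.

h = [3.0000, 0.0000, 3.0000]

First-step conditioning: h[1] = 0; for i ≠ 1, h[i] = 1 + Σ_k P[i][k]·h[k].
  h[0] = 1 + 1/3·h[0] + 1/3·h[2]
  h[2] = 1 + 1/12·h[0] + 7/12·h[2]
Solving the 2×2 linear system over states ≠ 1 gives exactly h = [3, 0, 3] (h[1] = 0 is the target).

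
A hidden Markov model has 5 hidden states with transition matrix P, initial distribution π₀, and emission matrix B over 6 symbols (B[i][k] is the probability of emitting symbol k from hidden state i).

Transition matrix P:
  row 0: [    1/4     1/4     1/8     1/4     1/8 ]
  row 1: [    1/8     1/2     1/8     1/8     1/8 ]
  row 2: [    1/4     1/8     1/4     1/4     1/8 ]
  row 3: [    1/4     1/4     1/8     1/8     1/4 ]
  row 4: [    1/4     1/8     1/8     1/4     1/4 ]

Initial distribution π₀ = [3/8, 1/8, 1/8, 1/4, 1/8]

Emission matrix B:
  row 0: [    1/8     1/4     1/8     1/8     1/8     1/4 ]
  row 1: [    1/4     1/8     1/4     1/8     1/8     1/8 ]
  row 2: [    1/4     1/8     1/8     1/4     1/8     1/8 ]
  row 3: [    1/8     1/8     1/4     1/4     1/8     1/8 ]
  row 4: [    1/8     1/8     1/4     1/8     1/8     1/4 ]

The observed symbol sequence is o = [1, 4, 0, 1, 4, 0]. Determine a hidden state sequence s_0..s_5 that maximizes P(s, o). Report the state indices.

t=0: δ = [9.375e-02, 1.562e-02, 1.562e-02, 3.125e-02, 1.562e-02]  (obs o_0=1)
t=1: δ = [2.930e-03, 2.930e-03, 1.465e-03, 2.930e-03, 1.465e-03]  ψ = [0, 0, 0, 0, 0]  (obs o_1=4)
t=2: δ = [9.155e-05, 3.662e-04, 9.155e-05, 9.155e-05, 9.155e-05]  ψ = [0, 1, 0, 0, 3]  (obs o_2=0)
t=3: δ = [1.144e-05, 2.289e-05, 5.722e-06, 5.722e-06, 5.722e-06]  ψ = [1, 1, 1, 1, 1]  (obs o_3=1)
t=4: δ = [3.576e-07, 1.431e-06, 3.576e-07, 3.576e-07, 3.576e-07]  ψ = [0, 1, 1, 0, 1]  (obs o_4=4)
t=5: δ = [2.235e-08, 1.788e-07, 4.470e-08, 2.235e-08, 2.235e-08]  ψ = [1, 1, 1, 1, 1]  (obs o_5=0)
backtrack: best end state = 1; path = [0, 1, 1, 1, 1, 1]

path = [0, 1, 1, 1, 1, 1]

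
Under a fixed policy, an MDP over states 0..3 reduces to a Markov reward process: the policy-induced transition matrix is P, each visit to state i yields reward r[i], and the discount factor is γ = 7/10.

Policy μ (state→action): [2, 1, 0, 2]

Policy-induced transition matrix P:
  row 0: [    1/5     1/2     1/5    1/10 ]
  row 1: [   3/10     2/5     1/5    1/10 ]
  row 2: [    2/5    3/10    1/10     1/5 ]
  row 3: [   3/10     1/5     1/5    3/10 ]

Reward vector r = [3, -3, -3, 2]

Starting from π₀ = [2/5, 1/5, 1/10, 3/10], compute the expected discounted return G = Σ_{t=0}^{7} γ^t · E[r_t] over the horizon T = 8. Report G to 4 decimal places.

G = -0.2065

t=0: π = [0.4000, 0.2000, 0.1000, 0.3000], E[r] = 0.9000, γ^t·E[r] = 0.900000, running G = 0.900000
t=1: π = [0.2700, 0.3700, 0.1900, 0.1700], E[r] = -0.5300, γ^t·E[r] = -0.371000, running G = 0.529000
t=2: π = [0.2920, 0.3740, 0.1810, 0.1530], E[r] = -0.4830, γ^t·E[r] = -0.236670, running G = 0.292330
t=3: π = [0.2889, 0.3805, 0.1819, 0.1487], E[r] = -0.5231, γ^t·E[r] = -0.179423, running G = 0.112907
t=4: π = [0.2893, 0.3810, 0.1818, 0.1479], E[r] = -0.5246, γ^t·E[r] = -0.125944, running G = -0.013038
t=5: π = [0.2893, 0.3812, 0.1818, 0.1478], E[r] = -0.5257, γ^t·E[r] = -0.088348, running G = -0.101385
t=6: π = [0.2893, 0.3812, 0.1818, 0.1477], E[r] = -0.5258, γ^t·E[r] = -0.061858, running G = -0.163243
t=7: π = [0.2893, 0.3812, 0.1818, 0.1477], E[r] = -0.5258, γ^t·E[r] = -0.043303, running G = -0.206547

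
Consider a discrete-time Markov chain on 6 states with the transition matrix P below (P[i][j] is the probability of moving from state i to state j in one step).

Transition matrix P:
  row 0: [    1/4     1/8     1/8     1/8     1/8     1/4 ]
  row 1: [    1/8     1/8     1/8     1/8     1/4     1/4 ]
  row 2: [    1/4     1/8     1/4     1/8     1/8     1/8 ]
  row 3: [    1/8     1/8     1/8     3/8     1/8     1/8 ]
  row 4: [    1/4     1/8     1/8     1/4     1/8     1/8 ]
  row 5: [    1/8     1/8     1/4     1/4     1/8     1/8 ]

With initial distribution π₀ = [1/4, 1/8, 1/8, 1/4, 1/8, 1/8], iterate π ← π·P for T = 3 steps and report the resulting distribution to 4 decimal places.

t=0: π = [0.2500, 0.1250, 0.1250, 0.2500, 0.1250, 0.1250]
t=1: π = [0.1875, 0.1250, 0.1563, 0.2188, 0.1406, 0.1719]
t=2: π = [0.1855, 0.1250, 0.1660, 0.2188, 0.1406, 0.1641]
t=3: π = [0.1865, 0.1250, 0.1663, 0.2178, 0.1406, 0.1638]

π = [0.1865, 0.1250, 0.1663, 0.2178, 0.1406, 0.1638]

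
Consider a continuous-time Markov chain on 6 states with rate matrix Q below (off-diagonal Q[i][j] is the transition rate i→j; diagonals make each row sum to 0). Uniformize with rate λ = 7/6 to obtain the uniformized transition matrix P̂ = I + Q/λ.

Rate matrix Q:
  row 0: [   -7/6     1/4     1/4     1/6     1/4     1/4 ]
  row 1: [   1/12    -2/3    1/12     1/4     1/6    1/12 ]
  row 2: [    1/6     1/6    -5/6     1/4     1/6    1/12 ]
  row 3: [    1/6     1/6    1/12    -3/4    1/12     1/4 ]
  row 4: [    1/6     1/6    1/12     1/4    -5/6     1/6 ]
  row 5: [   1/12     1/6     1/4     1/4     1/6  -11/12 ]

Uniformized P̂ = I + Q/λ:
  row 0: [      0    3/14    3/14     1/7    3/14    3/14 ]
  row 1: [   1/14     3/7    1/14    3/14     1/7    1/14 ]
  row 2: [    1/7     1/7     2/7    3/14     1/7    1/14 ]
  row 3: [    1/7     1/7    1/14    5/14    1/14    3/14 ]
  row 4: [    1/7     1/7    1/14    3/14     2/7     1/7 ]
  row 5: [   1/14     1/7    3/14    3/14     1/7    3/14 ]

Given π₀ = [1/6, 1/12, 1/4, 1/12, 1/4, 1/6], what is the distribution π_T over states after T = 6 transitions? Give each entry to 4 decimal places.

t=0: π = [0.1667, 0.0833, 0.2500, 0.0833, 0.2500, 0.1667]
t=1: π = [0.1012, 0.1786, 0.1726, 0.2143, 0.1845, 0.1488]
t=2: π = [0.1050, 0.2011, 0.1441, 0.2377, 0.1611, 0.1509]
t=3: π = [0.1027, 0.2078, 0.1389, 0.2407, 0.1564, 0.1535]
t=4: π = [0.1024, 0.2096, 0.1378, 0.2413, 0.1553, 0.1536]
t=5: π = [0.1023, 0.2100, 0.1375, 0.2415, 0.1551, 0.1536]
t=6: π = [0.1023, 0.2102, 0.1374, 0.2415, 0.1551, 0.1536]

π = [0.1023, 0.2102, 0.1374, 0.2415, 0.1551, 0.1536]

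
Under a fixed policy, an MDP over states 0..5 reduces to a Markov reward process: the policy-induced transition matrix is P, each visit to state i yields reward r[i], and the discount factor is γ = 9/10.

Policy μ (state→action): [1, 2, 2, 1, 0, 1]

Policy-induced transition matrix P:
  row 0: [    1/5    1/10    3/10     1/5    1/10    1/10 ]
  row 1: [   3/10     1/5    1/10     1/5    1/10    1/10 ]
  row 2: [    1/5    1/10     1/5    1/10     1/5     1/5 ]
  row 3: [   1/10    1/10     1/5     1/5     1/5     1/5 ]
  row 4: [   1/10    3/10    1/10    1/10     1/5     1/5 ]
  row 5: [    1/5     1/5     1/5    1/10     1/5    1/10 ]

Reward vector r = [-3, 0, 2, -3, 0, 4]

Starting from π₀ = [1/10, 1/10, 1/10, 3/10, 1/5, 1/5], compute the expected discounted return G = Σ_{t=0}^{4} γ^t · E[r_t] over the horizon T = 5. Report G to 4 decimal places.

t=0: π = [0.1000, 0.1000, 0.1000, 0.3000, 0.2000, 0.2000], E[r] = -0.2000, γ^t·E[r] = -0.200000, running G = -0.200000
t=1: π = [0.1600, 0.1700, 0.1800, 0.1500, 0.1800, 0.1600], E[r] = 0.0700, γ^t·E[r] = 0.063000, running G = -0.137000
t=2: π = [0.1840, 0.1690, 0.1810, 0.1480, 0.1670, 0.1510], E[r] = -0.0300, γ^t·E[r] = -0.024300, running G = -0.161300
t=3: π = [0.1854, 0.1654, 0.1848, 0.1501, 0.1647, 0.1496], E[r] = -0.0385, γ^t·E[r] = -0.028067, running G = -0.189367
t=4: π = [0.1851, 0.1644, 0.1855, 0.1501, 0.1649, 0.1500], E[r] = -0.0346, γ^t·E[r] = -0.022668, running G = -0.212035

G = -0.2120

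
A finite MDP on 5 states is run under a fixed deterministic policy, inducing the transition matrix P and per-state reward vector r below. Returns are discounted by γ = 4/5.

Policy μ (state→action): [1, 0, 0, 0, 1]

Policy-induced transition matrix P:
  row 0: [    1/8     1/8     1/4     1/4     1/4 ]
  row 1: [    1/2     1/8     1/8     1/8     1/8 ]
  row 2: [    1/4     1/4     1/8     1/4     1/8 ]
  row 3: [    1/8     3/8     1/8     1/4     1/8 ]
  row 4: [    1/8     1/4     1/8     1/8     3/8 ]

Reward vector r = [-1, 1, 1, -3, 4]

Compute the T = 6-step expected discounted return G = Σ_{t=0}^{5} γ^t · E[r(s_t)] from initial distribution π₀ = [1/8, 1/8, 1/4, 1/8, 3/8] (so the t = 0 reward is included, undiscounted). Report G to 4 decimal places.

G = 2.5389

t=0: π = [0.1250, 0.1250, 0.2500, 0.1250, 0.3750], E[r] = 1.3750, γ^t·E[r] = 1.375000, running G = 1.375000
t=1: π = [0.2031, 0.2344, 0.1406, 0.1875, 0.2344], E[r] = 0.5469, γ^t·E[r] = 0.437500, running G = 1.812500
t=2: π = [0.2305, 0.2188, 0.1504, 0.1914, 0.2090], E[r] = 0.4004, γ^t·E[r] = 0.256250, running G = 2.068750
t=3: π = [0.2258, 0.2178, 0.1538, 0.1965, 0.2061], E[r] = 0.3804, γ^t·E[r] = 0.194750, running G = 2.263500
t=4: π = [0.2259, 0.2191, 0.1532, 0.1970, 0.2047], E[r] = 0.3744, γ^t·E[r] = 0.153338, running G = 2.416838
t=5: π = [0.2263, 0.2190, 0.1532, 0.1970, 0.2044], E[r] = 0.3726, γ^t·E[r] = 0.122078, running G = 2.538915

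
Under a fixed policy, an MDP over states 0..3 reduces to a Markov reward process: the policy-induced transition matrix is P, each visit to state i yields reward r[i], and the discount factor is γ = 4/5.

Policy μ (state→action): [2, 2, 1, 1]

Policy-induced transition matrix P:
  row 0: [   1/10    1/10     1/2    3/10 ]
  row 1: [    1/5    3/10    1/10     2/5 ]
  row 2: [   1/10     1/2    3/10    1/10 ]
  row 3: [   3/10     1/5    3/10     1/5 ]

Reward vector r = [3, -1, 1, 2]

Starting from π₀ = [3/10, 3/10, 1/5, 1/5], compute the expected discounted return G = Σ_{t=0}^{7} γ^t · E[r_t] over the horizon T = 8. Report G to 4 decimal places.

t=0: π = [0.3000, 0.3000, 0.2000, 0.2000], E[r] = 1.2000, γ^t·E[r] = 1.200000, running G = 1.200000
t=1: π = [0.1700, 0.2600, 0.3000, 0.2700], E[r] = 1.0900, γ^t·E[r] = 0.872000, running G = 2.072000
t=2: π = [0.1800, 0.2990, 0.2820, 0.2390], E[r] = 1.0010, γ^t·E[r] = 0.640640, running G = 2.712640
t=3: π = [0.1777, 0.2965, 0.2762, 0.2496], E[r] = 1.0120, γ^t·E[r] = 0.518144, running G = 3.230784
t=4: π = [0.1796, 0.2947, 0.2762, 0.2495], E[r] = 1.0191, γ^t·E[r] = 0.417427, running G = 3.648211
t=5: π = [0.1794, 0.2944, 0.2770, 0.2493], E[r] = 1.0192, γ^t·E[r] = 0.333982, running G = 3.982193
t=6: π = [0.1793, 0.2946, 0.2770, 0.2491], E[r] = 1.0185, γ^t·E[r] = 0.267000, running G = 4.249193
t=7: π = [0.1793, 0.2946, 0.2769, 0.2491], E[r] = 1.0185, γ^t·E[r] = 0.213586, running G = 4.462779

G = 4.4628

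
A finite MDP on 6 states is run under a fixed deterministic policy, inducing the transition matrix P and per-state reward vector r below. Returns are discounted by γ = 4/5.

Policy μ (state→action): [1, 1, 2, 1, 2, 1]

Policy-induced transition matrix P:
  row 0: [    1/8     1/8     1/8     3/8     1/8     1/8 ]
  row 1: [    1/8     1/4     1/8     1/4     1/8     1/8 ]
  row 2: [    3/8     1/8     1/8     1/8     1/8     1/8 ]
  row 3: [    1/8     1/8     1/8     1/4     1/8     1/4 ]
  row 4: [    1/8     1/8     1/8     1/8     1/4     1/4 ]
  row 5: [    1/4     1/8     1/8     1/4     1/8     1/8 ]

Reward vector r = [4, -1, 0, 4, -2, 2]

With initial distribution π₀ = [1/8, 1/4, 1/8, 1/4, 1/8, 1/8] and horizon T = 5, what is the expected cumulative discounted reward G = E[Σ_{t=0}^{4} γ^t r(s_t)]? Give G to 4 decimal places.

G = 4.9437

t=0: π = [0.1250, 0.2500, 0.1250, 0.2500, 0.1250, 0.1250], E[r] = 1.2500, γ^t·E[r] = 1.250000, running G = 1.250000
t=1: π = [0.1719, 0.1563, 0.1250, 0.2344, 0.1406, 0.1719], E[r] = 1.5313, γ^t·E[r] = 1.225000, running G = 2.475000
t=2: π = [0.1777, 0.1445, 0.1250, 0.2383, 0.1426, 0.1719], E[r] = 1.5781, γ^t·E[r] = 1.010000, running G = 3.485000
t=3: π = [0.1777, 0.1431, 0.1250, 0.2388, 0.1428, 0.1726], E[r] = 1.5825, γ^t·E[r] = 0.810250, running G = 4.295250
t=4: π = [0.1778, 0.1429, 0.1250, 0.2387, 0.1429, 0.1727], E[r] = 1.5831, γ^t·E[r] = 0.648425, running G = 4.943675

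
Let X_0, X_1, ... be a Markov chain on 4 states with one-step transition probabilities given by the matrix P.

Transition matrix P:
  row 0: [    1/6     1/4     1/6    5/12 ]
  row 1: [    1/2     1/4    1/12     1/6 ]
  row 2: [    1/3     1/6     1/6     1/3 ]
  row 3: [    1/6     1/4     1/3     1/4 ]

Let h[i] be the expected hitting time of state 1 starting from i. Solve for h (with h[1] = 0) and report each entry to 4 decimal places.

First-step conditioning: h[1] = 0; for i ≠ 1, h[i] = 1 + Σ_k P[i][k]·h[k].
  h[0] = 1 + 1/6·h[0] + 1/6·h[2] + 5/12·h[3]
  h[2] = 1 + 1/3·h[0] + 1/6·h[2] + 1/3·h[3]
  h[3] = 1 + 1/6·h[0] + 1/3·h[2] + 1/4·h[3]
Solving the 3×3 linear system over states ≠ 1 gives exactly h = [255/59, 0, 276/59, 258/59] (h[1] = 0 is the target).

h = [4.3220, 0.0000, 4.6780, 4.3729]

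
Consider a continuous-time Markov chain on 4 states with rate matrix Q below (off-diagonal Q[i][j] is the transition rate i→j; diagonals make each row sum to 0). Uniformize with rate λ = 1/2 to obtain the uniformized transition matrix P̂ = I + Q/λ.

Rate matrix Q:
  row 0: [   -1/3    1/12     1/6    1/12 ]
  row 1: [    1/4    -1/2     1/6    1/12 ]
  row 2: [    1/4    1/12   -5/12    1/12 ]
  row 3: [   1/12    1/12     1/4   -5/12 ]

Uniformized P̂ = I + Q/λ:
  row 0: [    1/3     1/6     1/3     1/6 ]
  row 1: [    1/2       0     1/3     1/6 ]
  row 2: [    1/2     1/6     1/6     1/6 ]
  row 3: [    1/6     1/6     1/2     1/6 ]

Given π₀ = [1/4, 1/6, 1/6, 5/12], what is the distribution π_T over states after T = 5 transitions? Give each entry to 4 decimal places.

π = [0.3809, 0.1429, 0.3096, 0.1667]

t=0: π = [0.2500, 0.1667, 0.1667, 0.4167]
t=1: π = [0.3194, 0.1389, 0.3750, 0.1667]
t=2: π = [0.3912, 0.1435, 0.2986, 0.1667]
t=3: π = [0.3792, 0.1427, 0.3113, 0.1667]
t=4: π = [0.3812, 0.1429, 0.3092, 0.1667]
t=5: π = [0.3809, 0.1429, 0.3096, 0.1667]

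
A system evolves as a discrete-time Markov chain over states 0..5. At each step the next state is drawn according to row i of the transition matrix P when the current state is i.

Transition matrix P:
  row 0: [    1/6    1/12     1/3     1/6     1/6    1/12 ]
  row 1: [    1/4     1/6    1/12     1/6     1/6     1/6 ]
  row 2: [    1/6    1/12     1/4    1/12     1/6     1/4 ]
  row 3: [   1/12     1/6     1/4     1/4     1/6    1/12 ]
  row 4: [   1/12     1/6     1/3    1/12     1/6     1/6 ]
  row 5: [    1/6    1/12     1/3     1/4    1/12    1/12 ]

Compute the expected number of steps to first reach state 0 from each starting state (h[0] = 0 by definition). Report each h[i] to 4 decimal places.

First-step conditioning: h[0] = 0; for i ≠ 0, h[i] = 1 + Σ_k P[i][k]·h[k].
  h[1] = 1 + 1/6·h[1] + 1/12·h[2] + 1/6·h[3] + 1/6·h[4] + 1/6·h[5]
  h[2] = 1 + 1/12·h[1] + 1/4·h[2] + 1/12·h[3] + 1/6·h[4] + 1/4·h[5]
  h[3] = 1 + 1/6·h[1] + 1/4·h[2] + 1/4·h[3] + 1/6·h[4] + 1/12·h[5]
  h[4] = 1 + 1/6·h[1] + 1/3·h[2] + 1/12·h[3] + 1/6·h[4] + 1/6·h[5]
  h[5] = 1 + 1/12·h[1] + 1/3·h[2] + 1/4·h[3] + 1/12·h[4] + 1/12·h[5]
Solving the 5×5 linear system over states ≠ 0 gives exactly h = [0, 206160/34099, 224916/34099, 245196/34099, 18612/2623, 226596/34099] (h[0] = 0 is the target).

h = [0.0000, 6.0459, 6.5960, 7.1907, 7.0957, 6.6452]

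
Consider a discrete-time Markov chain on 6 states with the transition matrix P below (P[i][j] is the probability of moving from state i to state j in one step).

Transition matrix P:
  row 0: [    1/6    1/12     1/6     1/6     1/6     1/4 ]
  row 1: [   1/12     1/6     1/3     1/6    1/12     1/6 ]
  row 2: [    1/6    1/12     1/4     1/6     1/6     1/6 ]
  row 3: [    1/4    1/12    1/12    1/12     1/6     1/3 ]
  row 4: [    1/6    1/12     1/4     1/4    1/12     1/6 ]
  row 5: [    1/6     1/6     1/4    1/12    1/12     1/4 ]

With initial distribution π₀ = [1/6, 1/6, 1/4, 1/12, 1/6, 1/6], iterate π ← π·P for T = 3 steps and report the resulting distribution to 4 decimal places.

t=0: π = [0.1667, 0.1667, 0.2500, 0.0833, 0.1667, 0.1667]
t=1: π = [0.1597, 0.1111, 0.2361, 0.1597, 0.1250, 0.2083]
t=2: π = [0.1707, 0.1100, 0.2193, 0.1464, 0.1296, 0.2240]
t=3: π = [0.1697, 0.1112, 0.2205, 0.1466, 0.1280, 0.2240]

π = [0.1697, 0.1112, 0.2205, 0.1466, 0.1280, 0.2240]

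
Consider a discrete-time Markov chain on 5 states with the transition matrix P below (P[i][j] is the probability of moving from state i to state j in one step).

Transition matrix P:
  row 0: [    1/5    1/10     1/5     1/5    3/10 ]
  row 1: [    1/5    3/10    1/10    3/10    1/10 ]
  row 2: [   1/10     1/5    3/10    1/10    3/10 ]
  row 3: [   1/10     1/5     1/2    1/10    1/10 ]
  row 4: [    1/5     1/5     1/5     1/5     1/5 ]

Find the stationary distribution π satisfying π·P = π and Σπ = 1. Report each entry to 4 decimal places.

π = [0.1565, 0.2048, 0.2584, 0.1769, 0.2033]

Balance equations π_j = Σ_i π_i·P[i][j]:
  π_0 = 1/5·π_0 + 1/5·π_1 + 1/10·π_2 + 1/10·π_3 + 1/5·π_4
  π_1 = 1/10·π_0 + 3/10·π_1 + 1/5·π_2 + 1/5·π_3 + 1/5·π_4
  π_2 = 1/5·π_0 + 1/10·π_1 + 3/10·π_2 + 1/2·π_3 + 1/5·π_4
  π_3 = 1/5·π_0 + 3/10·π_1 + 1/10·π_2 + 1/10·π_3 + 1/5·π_4
  normalize: π_0 + π_1 + π_2 + π_3 + π_4 = 1
Solving the linear system gives exactly π = [718/4589, 940/4589, 1186/4589, 812/4589, 933/4589].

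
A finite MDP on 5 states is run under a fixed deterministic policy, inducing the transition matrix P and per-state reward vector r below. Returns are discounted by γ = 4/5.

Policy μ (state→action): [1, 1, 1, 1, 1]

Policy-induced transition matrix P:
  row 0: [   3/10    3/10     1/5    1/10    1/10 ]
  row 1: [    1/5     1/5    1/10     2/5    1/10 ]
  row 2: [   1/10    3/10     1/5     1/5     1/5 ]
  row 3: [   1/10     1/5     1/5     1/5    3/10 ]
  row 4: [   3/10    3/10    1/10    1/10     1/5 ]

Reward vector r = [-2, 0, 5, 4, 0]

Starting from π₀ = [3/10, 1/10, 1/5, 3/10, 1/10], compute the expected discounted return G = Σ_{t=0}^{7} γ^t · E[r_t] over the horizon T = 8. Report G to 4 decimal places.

t=0: π = [0.3000, 0.1000, 0.2000, 0.3000, 0.1000], E[r] = 1.6000, γ^t·E[r] = 1.600000, running G = 1.600000
t=1: π = [0.1900, 0.2600, 0.1800, 0.1800, 0.1900], E[r] = 1.2400, γ^t·E[r] = 0.992000, running G = 2.592000
t=2: π = [0.2020, 0.2560, 0.1550, 0.2140, 0.1730], E[r] = 1.2270, γ^t·E[r] = 0.785280, running G = 3.377280
t=3: π = [0.2006, 0.2530, 0.1571, 0.2137, 0.1756], E[r] = 1.2391, γ^t·E[r] = 0.634419, running G = 4.011699
t=4: π = [0.2005, 0.2533, 0.1571, 0.2130, 0.1760], E[r] = 1.2365, γ^t·E[r] = 0.506487, running G = 4.518186
t=5: π = [0.2006, 0.2534, 0.1571, 0.2130, 0.1759], E[r] = 1.2361, γ^t·E[r] = 0.405041, running G = 4.923227
t=6: π = [0.2006, 0.2534, 0.1571, 0.2130, 0.1759], E[r] = 1.2361, γ^t·E[r] = 0.324046, running G = 5.247274
t=7: π = [0.2006, 0.2534, 0.1571, 0.2130, 0.1759], E[r] = 1.2361, γ^t·E[r] = 0.259239, running G = 5.506513

G = 5.5065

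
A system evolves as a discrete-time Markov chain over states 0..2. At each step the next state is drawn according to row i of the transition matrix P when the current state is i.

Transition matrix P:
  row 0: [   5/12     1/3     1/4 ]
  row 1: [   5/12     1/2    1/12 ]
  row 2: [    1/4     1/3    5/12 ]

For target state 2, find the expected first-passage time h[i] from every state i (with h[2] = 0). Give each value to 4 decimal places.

First-step conditioning: h[2] = 0; for i ≠ 2, h[i] = 1 + Σ_k P[i][k]·h[k].
  h[0] = 1 + 5/12·h[0] + 1/3·h[1]
  h[1] = 1 + 5/12·h[0] + 1/2·h[1]
Solving the 2×2 linear system over states ≠ 2 gives exactly h = [60/11, 72/11, 0] (h[2] = 0 is the target).

h = [5.4545, 6.5455, 0.0000]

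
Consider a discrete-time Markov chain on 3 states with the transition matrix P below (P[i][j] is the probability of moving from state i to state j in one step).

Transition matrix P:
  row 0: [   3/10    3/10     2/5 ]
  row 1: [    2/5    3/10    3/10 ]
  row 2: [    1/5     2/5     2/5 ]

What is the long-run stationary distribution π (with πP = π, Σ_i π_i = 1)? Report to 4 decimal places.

Balance equations π_j = Σ_i π_i·P[i][j]:
  π_0 = 3/10·π_0 + 2/5·π_1 + 1/5·π_2
  π_1 = 3/10·π_0 + 3/10·π_1 + 2/5·π_2
  normalize: π_0 + π_1 + π_2 = 1
Solving the linear system gives exactly π = [30/101, 34/101, 37/101].

π = [0.2970, 0.3366, 0.3663]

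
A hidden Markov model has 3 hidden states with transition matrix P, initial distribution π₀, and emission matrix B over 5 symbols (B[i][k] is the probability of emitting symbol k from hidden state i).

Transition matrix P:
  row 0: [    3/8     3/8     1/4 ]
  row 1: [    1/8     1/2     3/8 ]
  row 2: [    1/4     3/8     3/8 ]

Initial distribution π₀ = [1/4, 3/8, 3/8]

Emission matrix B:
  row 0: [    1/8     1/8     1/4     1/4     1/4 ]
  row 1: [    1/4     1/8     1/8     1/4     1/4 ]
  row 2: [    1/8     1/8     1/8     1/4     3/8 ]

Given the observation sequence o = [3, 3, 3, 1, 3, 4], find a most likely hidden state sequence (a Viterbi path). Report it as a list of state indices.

t=0: δ = [6.250e-02, 9.375e-02, 9.375e-02]  (obs o_0=3)
t=1: δ = [5.859e-03, 1.172e-02, 8.789e-03]  ψ = [0, 1, 1]  (obs o_1=3)
t=2: δ = [5.493e-04, 1.465e-03, 1.099e-03]  ψ = [0, 1, 1]  (obs o_2=3)
t=3: δ = [3.433e-05, 9.155e-05, 6.866e-05]  ψ = [2, 1, 1]  (obs o_3=1)
t=4: δ = [4.292e-06, 1.144e-05, 8.583e-06]  ψ = [2, 1, 1]  (obs o_4=3)
t=5: δ = [5.364e-07, 1.431e-06, 1.609e-06]  ψ = [2, 1, 1]  (obs o_5=4)
backtrack: best end state = 2; path = [1, 1, 1, 1, 1, 2]

path = [1, 1, 1, 1, 1, 2]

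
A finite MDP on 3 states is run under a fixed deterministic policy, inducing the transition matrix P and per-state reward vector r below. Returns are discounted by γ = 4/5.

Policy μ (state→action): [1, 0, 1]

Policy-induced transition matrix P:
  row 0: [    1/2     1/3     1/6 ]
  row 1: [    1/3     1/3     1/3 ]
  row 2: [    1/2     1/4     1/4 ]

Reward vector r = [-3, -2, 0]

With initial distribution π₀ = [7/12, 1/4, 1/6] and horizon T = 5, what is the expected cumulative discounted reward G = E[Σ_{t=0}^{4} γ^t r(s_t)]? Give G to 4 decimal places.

G = -6.9372

t=0: π = [0.5833, 0.2500, 0.1667], E[r] = -2.2500, γ^t·E[r] = -2.250000, running G = -2.250000
t=1: π = [0.4583, 0.3194, 0.2222], E[r] = -2.0139, γ^t·E[r] = -1.611111, running G = -3.861111
t=2: π = [0.4468, 0.3148, 0.2384], E[r] = -1.9699, γ^t·E[r] = -1.260741, running G = -5.121852
t=3: π = [0.4475, 0.3135, 0.2390], E[r] = -1.9695, γ^t·E[r] = -1.008395, running G = -6.130247
t=4: π = [0.4478, 0.3134, 0.2388], E[r] = -1.9701, γ^t·E[r] = -0.806953, running G = -6.937200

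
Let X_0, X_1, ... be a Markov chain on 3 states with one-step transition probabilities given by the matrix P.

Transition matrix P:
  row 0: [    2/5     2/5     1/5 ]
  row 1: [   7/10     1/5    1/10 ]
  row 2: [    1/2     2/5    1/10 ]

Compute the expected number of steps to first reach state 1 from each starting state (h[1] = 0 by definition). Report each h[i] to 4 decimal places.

h = [2.5000, 0.0000, 2.5000]

First-step conditioning: h[1] = 0; for i ≠ 1, h[i] = 1 + Σ_k P[i][k]·h[k].
  h[0] = 1 + 2/5·h[0] + 1/5·h[2]
  h[2] = 1 + 1/2·h[0] + 1/10·h[2]
Solving the 2×2 linear system over states ≠ 1 gives exactly h = [5/2, 0, 5/2] (h[1] = 0 is the target).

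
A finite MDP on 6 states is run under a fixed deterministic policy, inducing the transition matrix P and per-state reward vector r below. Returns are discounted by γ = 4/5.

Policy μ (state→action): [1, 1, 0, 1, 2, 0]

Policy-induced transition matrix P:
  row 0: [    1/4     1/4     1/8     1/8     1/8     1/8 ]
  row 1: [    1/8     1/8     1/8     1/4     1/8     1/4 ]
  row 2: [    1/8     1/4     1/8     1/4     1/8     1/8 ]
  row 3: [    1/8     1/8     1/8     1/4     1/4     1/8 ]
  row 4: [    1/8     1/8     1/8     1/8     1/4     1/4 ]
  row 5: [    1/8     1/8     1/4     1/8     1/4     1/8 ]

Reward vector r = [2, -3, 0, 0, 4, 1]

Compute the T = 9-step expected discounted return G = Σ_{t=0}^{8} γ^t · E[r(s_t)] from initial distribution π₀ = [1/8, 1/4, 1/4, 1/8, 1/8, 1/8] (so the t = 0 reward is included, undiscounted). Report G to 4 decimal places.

t=0: π = [0.1250, 0.2500, 0.2500, 0.1250, 0.1250, 0.1250], E[r] = 0.1250, γ^t·E[r] = 0.125000, running G = 0.125000
t=1: π = [0.1406, 0.1719, 0.1406, 0.2031, 0.1719, 0.1719], E[r] = 0.6250, γ^t·E[r] = 0.500000, running G = 0.625000
t=2: π = [0.1426, 0.1602, 0.1465, 0.1895, 0.1934, 0.1680], E[r] = 0.7461, γ^t·E[r] = 0.477500, running G = 1.102500
t=3: π = [0.1428, 0.1611, 0.1460, 0.1870, 0.1938, 0.1692], E[r] = 0.7468, γ^t·E[r] = 0.382375, running G = 1.484875
t=4: π = [0.1429, 0.1611, 0.1461, 0.1868, 0.1938, 0.1694], E[r] = 0.7468, γ^t·E[r] = 0.305888, running G = 1.790763
t=5: π = [0.1429, 0.1611, 0.1462, 0.1868, 0.1937, 0.1694], E[r] = 0.7466, γ^t·E[r] = 0.244660, running G = 2.035423
t=6: π = [0.1429, 0.1611, 0.1462, 0.1868, 0.1937, 0.1694], E[r] = 0.7466, γ^t·E[r] = 0.195719, running G = 2.231142
t=7: π = [0.1429, 0.1611, 0.1462, 0.1868, 0.1937, 0.1694], E[r] = 0.7466, γ^t·E[r] = 0.156575, running G = 2.387717
t=8: π = [0.1429, 0.1611, 0.1462, 0.1868, 0.1937, 0.1694], E[r] = 0.7466, γ^t·E[r] = 0.125260, running G = 2.512977

G = 2.5130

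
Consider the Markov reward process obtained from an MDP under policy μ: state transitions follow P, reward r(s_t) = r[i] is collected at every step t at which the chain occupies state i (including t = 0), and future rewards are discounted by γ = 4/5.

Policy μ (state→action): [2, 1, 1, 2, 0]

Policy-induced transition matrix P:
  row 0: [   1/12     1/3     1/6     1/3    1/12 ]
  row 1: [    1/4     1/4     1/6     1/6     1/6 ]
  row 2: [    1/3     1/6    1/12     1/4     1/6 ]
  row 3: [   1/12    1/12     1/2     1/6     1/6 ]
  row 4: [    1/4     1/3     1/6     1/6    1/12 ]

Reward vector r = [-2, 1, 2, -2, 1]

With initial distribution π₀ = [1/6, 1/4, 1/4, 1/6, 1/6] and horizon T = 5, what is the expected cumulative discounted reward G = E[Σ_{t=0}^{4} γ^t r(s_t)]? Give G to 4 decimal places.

G = 0.1361

t=0: π = [0.1667, 0.2500, 0.2500, 0.1667, 0.1667], E[r] = 0.2500, γ^t·E[r] = 0.250000, running G = 0.250000
t=1: π = [0.2153, 0.2292, 0.2014, 0.2153, 0.1389], E[r] = -0.0903, γ^t·E[r] = -0.072222, running G = 0.177778
t=2: π = [0.1950, 0.2269, 0.2216, 0.2193, 0.1372], E[r] = -0.0214, γ^t·E[r] = -0.013704, running G = 0.164074
t=3: π = [0.1994, 0.2227, 0.2213, 0.2176, 0.1390], E[r] = -0.0299, γ^t·E[r] = -0.015284, running G = 0.148790
t=4: π = [0.1989, 0.2235, 0.2208, 0.2183, 0.1385], E[r] = -0.0311, γ^t·E[r] = -0.012723, running G = 0.136067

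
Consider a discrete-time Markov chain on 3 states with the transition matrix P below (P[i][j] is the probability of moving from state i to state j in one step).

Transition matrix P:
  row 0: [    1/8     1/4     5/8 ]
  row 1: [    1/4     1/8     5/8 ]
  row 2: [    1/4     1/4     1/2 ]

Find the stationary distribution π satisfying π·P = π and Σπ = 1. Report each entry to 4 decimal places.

π = [0.2222, 0.2222, 0.5556]

Balance equations π_j = Σ_i π_i·P[i][j]:
  π_0 = 1/8·π_0 + 1/4·π_1 + 1/4·π_2
  π_1 = 1/4·π_0 + 1/8·π_1 + 1/4·π_2
  normalize: π_0 + π_1 + π_2 = 1
Solving the linear system gives exactly π = [2/9, 2/9, 5/9].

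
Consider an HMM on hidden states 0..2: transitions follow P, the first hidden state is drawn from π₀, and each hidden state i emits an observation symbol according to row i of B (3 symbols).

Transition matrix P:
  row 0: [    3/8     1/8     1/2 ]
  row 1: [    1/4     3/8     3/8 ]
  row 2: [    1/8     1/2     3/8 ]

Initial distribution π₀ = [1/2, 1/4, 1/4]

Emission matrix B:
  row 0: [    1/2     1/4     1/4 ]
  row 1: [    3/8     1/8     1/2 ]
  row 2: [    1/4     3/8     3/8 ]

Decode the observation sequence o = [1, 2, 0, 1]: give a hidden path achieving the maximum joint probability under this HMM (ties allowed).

path = [0, 2, 1, 2]

t=0: δ = [1.250e-01, 3.125e-02, 9.375e-02]  (obs o_0=1)
t=1: δ = [1.172e-02, 2.344e-02, 2.344e-02]  ψ = [0, 2, 0]  (obs o_1=2)
t=2: δ = [2.930e-03, 4.395e-03, 2.197e-03]  ψ = [1, 2, 1]  (obs o_2=0)
t=3: δ = [2.747e-04, 2.060e-04, 6.180e-04]  ψ = [0, 1, 1]  (obs o_3=1)
backtrack: best end state = 2; path = [0, 2, 1, 2]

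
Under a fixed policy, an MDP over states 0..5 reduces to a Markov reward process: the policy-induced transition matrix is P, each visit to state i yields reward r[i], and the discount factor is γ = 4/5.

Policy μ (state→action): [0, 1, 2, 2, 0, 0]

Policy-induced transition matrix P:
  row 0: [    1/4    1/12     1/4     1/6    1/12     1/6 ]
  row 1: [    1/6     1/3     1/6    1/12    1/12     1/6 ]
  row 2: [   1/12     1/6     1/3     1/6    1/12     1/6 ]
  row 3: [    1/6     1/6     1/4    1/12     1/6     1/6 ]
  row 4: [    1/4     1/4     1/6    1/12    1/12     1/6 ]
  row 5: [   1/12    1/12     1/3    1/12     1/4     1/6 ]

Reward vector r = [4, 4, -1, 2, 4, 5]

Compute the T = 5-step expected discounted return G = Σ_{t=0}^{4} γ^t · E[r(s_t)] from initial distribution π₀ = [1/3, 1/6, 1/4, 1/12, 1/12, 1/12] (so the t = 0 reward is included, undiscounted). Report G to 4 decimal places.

t=0: π = [0.3333, 0.1667, 0.2500, 0.0833, 0.0833, 0.0833], E[r] = 2.6667, γ^t·E[r] = 2.666667, running G = 2.666667
t=1: π = [0.1736, 0.1667, 0.2569, 0.1319, 0.1042, 0.1667], E[r] = 2.6181, γ^t·E[r] = 2.094444, running G = 4.761111
t=2: π = [0.1545, 0.1748, 0.2627, 0.1192, 0.1221, 0.1667], E[r] = 2.6146, γ^t·E[r] = 1.673333, running G = 6.434444
t=3: π = [0.1539, 0.1792, 0.2610, 0.1181, 0.1210, 0.1667], E[r] = 2.6252, γ^t·E[r] = 1.344123, running G = 7.778568
t=4: π = [0.1539, 0.1799, 0.2606, 0.1179, 0.1210, 0.1667], E[r] = 2.6277, γ^t·E[r] = 1.076318, running G = 8.854886

G = 8.8549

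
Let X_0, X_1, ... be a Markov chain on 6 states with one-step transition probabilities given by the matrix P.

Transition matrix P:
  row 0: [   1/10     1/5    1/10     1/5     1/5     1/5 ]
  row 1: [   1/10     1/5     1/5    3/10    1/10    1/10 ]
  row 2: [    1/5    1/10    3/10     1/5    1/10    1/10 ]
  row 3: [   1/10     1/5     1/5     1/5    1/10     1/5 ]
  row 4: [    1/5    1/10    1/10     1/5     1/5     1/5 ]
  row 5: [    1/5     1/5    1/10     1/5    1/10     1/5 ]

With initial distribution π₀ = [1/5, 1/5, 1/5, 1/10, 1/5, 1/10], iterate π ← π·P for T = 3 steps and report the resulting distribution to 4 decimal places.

π = [0.1468, 0.1699, 0.1729, 0.2169, 0.1276, 0.1659]

t=0: π = [0.2000, 0.2000, 0.2000, 0.1000, 0.2000, 0.1000]
t=1: π = [0.1500, 0.1600, 0.1700, 0.2200, 0.1400, 0.1600]
t=2: π = [0.1470, 0.1690, 0.1720, 0.2160, 0.1290, 0.1670]
t=3: π = [0.1468, 0.1699, 0.1729, 0.2169, 0.1276, 0.1659]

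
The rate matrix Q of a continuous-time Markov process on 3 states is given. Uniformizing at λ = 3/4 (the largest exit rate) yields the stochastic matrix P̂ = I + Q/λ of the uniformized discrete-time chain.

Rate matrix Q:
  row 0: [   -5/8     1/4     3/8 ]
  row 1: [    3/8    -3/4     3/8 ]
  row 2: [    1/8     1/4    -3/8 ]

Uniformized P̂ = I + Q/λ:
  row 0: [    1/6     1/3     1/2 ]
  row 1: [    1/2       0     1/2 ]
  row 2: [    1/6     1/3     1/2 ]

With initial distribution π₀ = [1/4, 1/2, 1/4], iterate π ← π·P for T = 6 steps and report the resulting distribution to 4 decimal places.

π = [0.2497, 0.2503, 0.5000]

t=0: π = [0.2500, 0.5000, 0.2500]
t=1: π = [0.3333, 0.1667, 0.5000]
t=2: π = [0.2222, 0.2778, 0.5000]
t=3: π = [0.2593, 0.2407, 0.5000]
t=4: π = [0.2469, 0.2531, 0.5000]
t=5: π = [0.2510, 0.2490, 0.5000]
t=6: π = [0.2497, 0.2503, 0.5000]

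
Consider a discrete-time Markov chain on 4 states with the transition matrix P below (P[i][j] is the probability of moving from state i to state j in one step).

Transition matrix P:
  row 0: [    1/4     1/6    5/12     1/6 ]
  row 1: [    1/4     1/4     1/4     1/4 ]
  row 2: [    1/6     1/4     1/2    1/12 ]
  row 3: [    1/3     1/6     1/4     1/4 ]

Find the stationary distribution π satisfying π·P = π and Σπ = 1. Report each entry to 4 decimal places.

Balance equations π_j = Σ_i π_i·P[i][j]:
  π_0 = 1/4·π_0 + 1/4·π_1 + 1/6·π_2 + 1/3·π_3
  π_1 = 1/6·π_0 + 1/4·π_1 + 1/4·π_2 + 1/6·π_3
  π_2 = 5/12·π_0 + 1/4·π_1 + 1/2·π_2 + 1/4·π_3
  normalize: π_0 + π_1 + π_2 + π_3 = 1
Solving the linear system gives exactly π = [309/1333, 289/1333, 513/1333, 222/1333].

π = [0.2318, 0.2168, 0.3848, 0.1665]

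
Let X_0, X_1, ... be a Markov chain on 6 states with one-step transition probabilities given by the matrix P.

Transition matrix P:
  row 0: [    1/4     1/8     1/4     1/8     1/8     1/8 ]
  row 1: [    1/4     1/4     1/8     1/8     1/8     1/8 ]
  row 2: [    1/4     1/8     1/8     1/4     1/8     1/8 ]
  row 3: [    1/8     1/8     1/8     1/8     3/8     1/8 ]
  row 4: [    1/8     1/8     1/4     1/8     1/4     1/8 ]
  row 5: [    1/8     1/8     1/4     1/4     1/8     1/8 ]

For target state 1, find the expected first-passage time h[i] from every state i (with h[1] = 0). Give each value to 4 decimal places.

First-step conditioning: h[1] = 0; for i ≠ 1, h[i] = 1 + Σ_k P[i][k]·h[k].
  h[0] = 1 + 1/4·h[0] + 1/4·h[2] + 1/8·h[3] + 1/8·h[4] + 1/8·h[5]
  h[2] = 1 + 1/4·h[0] + 1/8·h[2] + 1/4·h[3] + 1/8·h[4] + 1/8·h[5]
  h[3] = 1 + 1/8·h[0] + 1/8·h[2] + 1/8·h[3] + 3/8·h[4] + 1/8·h[5]
  h[4] = 1 + 1/8·h[0] + 1/4·h[2] + 1/8·h[3] + 1/4·h[4] + 1/8·h[5]
  h[5] = 1 + 1/8·h[0] + 1/4·h[2] + 1/4·h[3] + 1/8·h[4] + 1/8·h[5]
Solving the 5×5 linear system over states ≠ 1 gives exactly h = [8, 0, 8, 8, 8, 8] (h[1] = 0 is the target).

h = [8.0000, 0.0000, 8.0000, 8.0000, 8.0000, 8.0000]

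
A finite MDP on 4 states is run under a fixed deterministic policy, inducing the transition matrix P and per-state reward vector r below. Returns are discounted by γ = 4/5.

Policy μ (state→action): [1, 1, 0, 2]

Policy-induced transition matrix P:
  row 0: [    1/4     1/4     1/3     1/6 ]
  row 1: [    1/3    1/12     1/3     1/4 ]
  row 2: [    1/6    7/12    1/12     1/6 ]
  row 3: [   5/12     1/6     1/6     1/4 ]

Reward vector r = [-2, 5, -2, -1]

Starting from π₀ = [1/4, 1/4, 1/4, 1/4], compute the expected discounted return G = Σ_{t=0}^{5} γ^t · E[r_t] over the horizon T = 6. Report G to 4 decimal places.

G = 0.2234

t=0: π = [0.2500, 0.2500, 0.2500, 0.2500], E[r] = 0.0000, γ^t·E[r] = 0.000000, running G = 0.000000
t=1: π = [0.2917, 0.2708, 0.2292, 0.2083], E[r] = 0.1042, γ^t·E[r] = 0.083333, running G = 0.083333
t=2: π = [0.2882, 0.2639, 0.2413, 0.2066], E[r] = 0.0538, γ^t·E[r] = 0.034444, running G = 0.117778
t=3: π = [0.2863, 0.2692, 0.2386, 0.2059], E[r] = 0.0906, γ^t·E[r] = 0.046370, running G = 0.164148
t=4: π = [0.2869, 0.2675, 0.2394, 0.2063], E[r] = 0.0787, γ^t·E[r] = 0.032242, running G = 0.196390
t=5: π = [0.2867, 0.2680, 0.2391, 0.2061], E[r] = 0.0823, γ^t·E[r] = 0.026969, running G = 0.223359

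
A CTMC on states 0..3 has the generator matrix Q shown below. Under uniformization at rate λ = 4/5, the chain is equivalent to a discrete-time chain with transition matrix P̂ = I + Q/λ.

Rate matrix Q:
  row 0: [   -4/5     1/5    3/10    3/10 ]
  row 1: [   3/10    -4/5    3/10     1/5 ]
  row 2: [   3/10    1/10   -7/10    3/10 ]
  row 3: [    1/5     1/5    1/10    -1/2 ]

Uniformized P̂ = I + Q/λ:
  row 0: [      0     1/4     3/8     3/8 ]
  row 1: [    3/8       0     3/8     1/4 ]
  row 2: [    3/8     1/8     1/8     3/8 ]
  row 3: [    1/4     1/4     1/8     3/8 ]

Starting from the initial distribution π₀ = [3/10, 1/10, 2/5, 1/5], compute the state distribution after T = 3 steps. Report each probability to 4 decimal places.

t=0: π = [0.3000, 0.1000, 0.4000, 0.2000]
t=1: π = [0.2375, 0.1750, 0.2250, 0.3625]
t=2: π = [0.2406, 0.1781, 0.2281, 0.3531]
t=3: π = [0.2406, 0.1770, 0.2297, 0.3527]

π = [0.2406, 0.1770, 0.2297, 0.3527]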